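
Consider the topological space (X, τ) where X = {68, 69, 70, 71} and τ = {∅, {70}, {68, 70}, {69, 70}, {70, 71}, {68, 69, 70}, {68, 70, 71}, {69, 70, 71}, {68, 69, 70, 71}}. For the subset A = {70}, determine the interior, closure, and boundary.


int(A) = {70}, cl(A) = {68, 69, 70, 71}, ∂A = {68, 69, 71}.

Closed sets in (X, τ) are complements of opens:
  closed(X, τ) = {∅, {68}, {69}, {71}, {68, 69}, {68, 71}, {69, 71}, {68, 69, 71}, {68, 69, 70, 71}}.
int(A) = ⋃ {U ∈ τ : U ⊆ A}. Opens contained in A: ∅, {70}.
Taking the union of these: int(A) = {70}.
cl(A) = ⋂ {C closed : A ⊆ C}. Closed sets containing A: {68, 69, 70, 71}.
Intersecting these: cl(A) = {68, 69, 70, 71}.
∂A = cl(A) ∖ int(A) = {68, 69, 70, 71} ∖ {70} = {68, 69, 71}.


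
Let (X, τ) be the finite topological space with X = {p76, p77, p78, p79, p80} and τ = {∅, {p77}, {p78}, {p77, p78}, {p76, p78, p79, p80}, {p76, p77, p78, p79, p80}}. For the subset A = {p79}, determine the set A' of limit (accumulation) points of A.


A' = {p76, p80}

For each x ∈ X, list the open sets U ∈ τ with x ∈ U, then check whether U ∩ (A ∖ {x}) ≠ ∅ for every such U.
  x = p76: opens ∋ x are {p76, p78, p79, p80}, {p76, p77, p78, p79, p80}; each meets A ∖ {p76}, so x IS a limit point.
  x = p77: open {p77} ∋ x has {p77} ∩ (A ∖ {p77}) = ∅, so x is NOT a limit point.
  x = p78: open {p78} ∋ x has {p78} ∩ (A ∖ {p78}) = ∅, so x is NOT a limit point.
  x = p79: open {p76, p78, p79, p80} ∋ x has {p76, p78, p79, p80} ∩ (A ∖ {p79}) = ∅, so x is NOT a limit point.
  x = p80: opens ∋ x are {p76, p78, p79, p80}, {p76, p77, p78, p79, p80}; each meets A ∖ {p80}, so x IS a limit point.
Collecting: A' = {p76, p80}.


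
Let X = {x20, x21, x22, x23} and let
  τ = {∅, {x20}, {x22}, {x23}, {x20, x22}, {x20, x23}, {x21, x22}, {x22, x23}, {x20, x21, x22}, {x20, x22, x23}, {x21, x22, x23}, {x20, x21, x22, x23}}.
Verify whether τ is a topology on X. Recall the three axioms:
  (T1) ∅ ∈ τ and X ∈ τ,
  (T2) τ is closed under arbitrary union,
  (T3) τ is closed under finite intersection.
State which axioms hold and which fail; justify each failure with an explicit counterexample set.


τ IS a topology on X.

Axiom (T1): ∅ ∈ τ? Yes; X ∈ τ? Yes.
Axiom (T2/T3): check pairwise unions and intersections of members of τ.
All pairwise intersections and unions checked — each lies in τ. Therefore τ satisfies (T1), (T2), (T3): it IS a topology on X.


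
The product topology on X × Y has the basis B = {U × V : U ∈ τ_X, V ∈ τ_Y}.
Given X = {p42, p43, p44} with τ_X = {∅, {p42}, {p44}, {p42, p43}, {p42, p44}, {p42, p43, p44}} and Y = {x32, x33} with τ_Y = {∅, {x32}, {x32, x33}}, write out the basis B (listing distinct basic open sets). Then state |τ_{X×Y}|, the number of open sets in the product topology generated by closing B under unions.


Basis B = {∅ × ∅, {p42} × {x32}, {p44} × {x32}, {p42} × {x32, x33}, {p42, p43} × {x32}, {p42, p44} × {x32}, {p44} × {x32, x33}, {p42, p43, p44} × {x32}, {p42, p43} × {x32, x33}, {p42, p44} × {x32, x33}, {p42, p43, p44} × {x32, x33}}; |τ_{X×Y}| = 18.

Enumerate products U × V with U ∈ τ_X, V ∈ τ_Y (deduplicated):
  ∅ × ∅ = {} (∅)
  {p42} × {x32} = {(p42,x32)}
  {p44} × {x32} = {(p44,x32)}
  {p42} × {x32, x33} = {(p42,x32), (p42,x33)}
  {p42, p43} × {x32} = {(p42,x32), (p43,x32)}
  {p42, p44} × {x32} = {(p42,x32), (p44,x32)}
  {p44} × {x32, x33} = {(p44,x32), (p44,x33)}
  {p42, p43, p44} × {x32} = {(p42,x32), (p43,x32), (p44,x32)}
  {p42, p43} × {x32, x33} = {(p42,x32), (p42,x33), (p43,x32), (p43,x33)}
  {p42, p44} × {x32, x33} = {(p42,x32), (p42,x33), (p44,x32), (p44,x33)}
  {p42, p43, p44} × {x32, x33} = {(p42,x32), (p42,x33), (p43,x32), (p43,x33), (p44,x32), (p44,x33)}
These 11 distinct sets form the basis B.
Close under arbitrary unions to get τ_{X×Y}; counting gives |τ_{X×Y}| = 18.


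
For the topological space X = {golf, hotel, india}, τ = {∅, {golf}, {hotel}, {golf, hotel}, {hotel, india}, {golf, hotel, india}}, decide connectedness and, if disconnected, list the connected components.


(X, τ) is disconnected; components = [{golf}, {hotel, india}].

Find clopen sets (U ∈ τ with X ∖ U ∈ τ):
  U = ∅, X ∖ U = {golf, hotel, india} — both open, so U is clopen.
  U = {golf}, X ∖ U = {hotel, india} — both open, so U is clopen.
  U = {hotel, india}, X ∖ U = {golf} — both open, so U is clopen.
  U = {golf, hotel, india}, X ∖ U = ∅ — both open, so U is clopen.
Nontrivial clopen(s) exist: e.g. {hotel, india}. So (X, τ) is disconnected.
Compute connected components by grouping points that agree on all clopens:
  component: {golf}
  component: {hotel, india}


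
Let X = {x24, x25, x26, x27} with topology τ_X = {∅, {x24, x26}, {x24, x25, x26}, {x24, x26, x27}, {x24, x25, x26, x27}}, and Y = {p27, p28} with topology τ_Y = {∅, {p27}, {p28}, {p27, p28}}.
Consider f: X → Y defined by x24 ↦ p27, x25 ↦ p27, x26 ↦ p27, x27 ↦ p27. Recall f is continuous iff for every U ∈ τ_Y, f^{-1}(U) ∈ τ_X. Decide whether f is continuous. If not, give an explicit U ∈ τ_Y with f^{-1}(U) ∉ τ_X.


f IS continuous.

Compute f^{-1}(U) for each U ∈ τ_Y:
  U = ∅: f^{-1}(U) = ∅ ∈ τ_X ✓.
  U = {p27}: f^{-1}(U) = {x24, x25, x26, x27} ∈ τ_X ✓.
  U = {p28}: f^{-1}(U) = ∅ ∈ τ_X ✓.
  U = {p27, p28}: f^{-1}(U) = {x24, x25, x26, x27} ∈ τ_X ✓.
Every preimage lies in τ_X, so f IS continuous.


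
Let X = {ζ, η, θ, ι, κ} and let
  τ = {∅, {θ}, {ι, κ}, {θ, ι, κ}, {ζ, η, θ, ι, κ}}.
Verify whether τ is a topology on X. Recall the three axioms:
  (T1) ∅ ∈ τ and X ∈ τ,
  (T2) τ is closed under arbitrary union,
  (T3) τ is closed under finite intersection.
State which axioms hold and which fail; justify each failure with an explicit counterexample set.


τ IS a topology on X.

Axiom (T1): ∅ ∈ τ? Yes; X ∈ τ? Yes.
Axiom (T2/T3): check pairwise unions and intersections of members of τ.
All pairwise intersections and unions checked — each lies in τ. Therefore τ satisfies (T1), (T2), (T3): it IS a topology on X.


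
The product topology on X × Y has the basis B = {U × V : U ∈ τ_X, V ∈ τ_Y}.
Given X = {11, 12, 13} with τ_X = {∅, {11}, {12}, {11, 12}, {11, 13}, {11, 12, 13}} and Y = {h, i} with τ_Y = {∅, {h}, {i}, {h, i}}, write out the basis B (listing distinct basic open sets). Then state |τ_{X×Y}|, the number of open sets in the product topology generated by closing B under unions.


Basis B = {∅ × ∅, {11} × {h}, {11} × {i}, {12} × {h}, {12} × {i}, {11} × {h, i}, {11, 12} × {h}, {11, 13} × {h}, {11, 12} × {i}, {11, 13} × {i}, {12} × {h, i}, {11, 12, 13} × {h}, {11, 12, 13} × {i}, {11, 12} × {h, i}, {11, 13} × {h, i}, {11, 12, 13} × {h, i}}; |τ_{X×Y}| = 36.

Enumerate products U × V with U ∈ τ_X, V ∈ τ_Y (deduplicated):
  ∅ × ∅ = {} (∅)
  {11} × {h} = {(11,h)}
  {11} × {i} = {(11,i)}
  {12} × {h} = {(12,h)}
  {12} × {i} = {(12,i)}
  {11} × {h, i} = {(11,h), (11,i)}
  {11, 12} × {h} = {(11,h), (12,h)}
  {11, 13} × {h} = {(11,h), (13,h)}
  {11, 12} × {i} = {(11,i), (12,i)}
  {11, 13} × {i} = {(11,i), (13,i)}
  {12} × {h, i} = {(12,h), (12,i)}
  {11, 12, 13} × {h} = {(11,h), (12,h), (13,h)}
  {11, 12, 13} × {i} = {(11,i), (12,i), (13,i)}
  {11, 12} × {h, i} = {(11,h), (11,i), (12,h), (12,i)}
  {11, 13} × {h, i} = {(11,h), (11,i), (13,h), (13,i)}
  {11, 12, 13} × {h, i} = {(11,h), (11,i), (12,h), (12,i), (13,h), (13,i)}
These 16 distinct sets form the basis B.
Close under arbitrary unions to get τ_{X×Y}; counting gives |τ_{X×Y}| = 36.


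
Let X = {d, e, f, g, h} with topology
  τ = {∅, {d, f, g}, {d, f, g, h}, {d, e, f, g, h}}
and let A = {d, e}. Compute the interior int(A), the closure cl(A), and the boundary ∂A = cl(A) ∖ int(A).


int(A) = ∅, cl(A) = {d, e, f, g, h}, ∂A = {d, e, f, g, h}.

Closed sets in (X, τ) are complements of opens:
  closed(X, τ) = {∅, {e}, {e, h}, {d, e, f, g, h}}.
int(A) = ⋃ {U ∈ τ : U ⊆ A}. Opens contained in A: ∅.
Taking the union of these: int(A) = ∅.
cl(A) = ⋂ {C closed : A ⊆ C}. Closed sets containing A: {d, e, f, g, h}.
Intersecting these: cl(A) = {d, e, f, g, h}.
∂A = cl(A) ∖ int(A) = {d, e, f, g, h} ∖ ∅ = {d, e, f, g, h}.


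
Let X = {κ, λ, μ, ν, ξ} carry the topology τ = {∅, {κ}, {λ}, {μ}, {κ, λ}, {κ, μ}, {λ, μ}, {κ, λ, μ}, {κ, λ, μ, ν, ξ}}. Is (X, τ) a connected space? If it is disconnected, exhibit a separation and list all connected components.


(X, τ) is connected.

Find clopen sets (U ∈ τ with X ∖ U ∈ τ):
  U = ∅, X ∖ U = {κ, λ, μ, ν, ξ} — both open, so U is clopen.
  U = {κ, λ, μ, ν, ξ}, X ∖ U = ∅ — both open, so U is clopen.
Only trivial clopens (∅ and X) exist, so (X, τ) is connected.
Compute connected components by grouping points that agree on all clopens:
  component: {κ, λ, μ, ν, ξ}


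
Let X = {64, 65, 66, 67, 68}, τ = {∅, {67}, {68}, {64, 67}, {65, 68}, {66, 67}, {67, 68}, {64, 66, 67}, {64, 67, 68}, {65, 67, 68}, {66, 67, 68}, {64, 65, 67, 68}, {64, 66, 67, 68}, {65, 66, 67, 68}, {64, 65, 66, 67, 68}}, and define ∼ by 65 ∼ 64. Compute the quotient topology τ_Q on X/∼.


X/∼ = {[64=65], [66], [67], [68]}; |τ_Q| = 8.

Equivalence classes: [64=65], [66], [67], [68].
Quotient map π: X → X/∼ sends 64 ↦ [64=65], 65 ↦ [64=65], 66 ↦ [66], 67 ↦ [67], 68 ↦ [68].
For each subset V ⊆ X/∼, compute π^{-1}(V) ⊆ X and check whether π^{-1}(V) ∈ τ. V is open in τ_Q iff π^{-1}(V) ∈ τ.
  V = {}: π^{-1}(V) = ∅ ∈ τ ✓.
  V = {[64=65]}: π^{-1}(V) = {64, 65} ∉ τ ✗.
  V = {[66]}: π^{-1}(V) = {66} ∉ τ ✗.
  V = {[64=65], [66]}: π^{-1}(V) = {64, 65, 66} ∉ τ ✗.
  V = {[67]}: π^{-1}(V) = {67} ∈ τ ✓.
  V = {[64=65], [67]}: π^{-1}(V) = {64, 65, 67} ∉ τ ✗.
  V = {[66], [67]}: π^{-1}(V) = {66, 67} ∈ τ ✓.
  V = {[64=65], [66], [67]}: π^{-1}(V) = {64, 65, 66, 67} ∉ τ ✗.
  V = {[68]}: π^{-1}(V) = {68} ∈ τ ✓.
  V = {[64=65], [68]}: π^{-1}(V) = {64, 65, 68} ∉ τ ✗.
  V = {[66], [68]}: π^{-1}(V) = {66, 68} ∉ τ ✗.
  V = {[64=65], [66], [68]}: π^{-1}(V) = {64, 65, 66, 68} ∉ τ ✗.
  V = {[67], [68]}: π^{-1}(V) = {67, 68} ∈ τ ✓.
  V = {[64=65], [67], [68]}: π^{-1}(V) = {64, 65, 67, 68} ∈ τ ✓.
  V = {[66], [67], [68]}: π^{-1}(V) = {66, 67, 68} ∈ τ ✓.
  V = {[64=65], [66], [67], [68]}: π^{-1}(V) = {64, 65, 66, 67, 68} ∈ τ ✓.
Open sets in the quotient: τ_Q = {{}, {[67]}, {[66], [67]}, {[68]}, {[67], [68]}, {[64=65], [67], [68]}, {[66], [67], [68]}, {[64=65], [66], [67], [68]}} (8 elements).


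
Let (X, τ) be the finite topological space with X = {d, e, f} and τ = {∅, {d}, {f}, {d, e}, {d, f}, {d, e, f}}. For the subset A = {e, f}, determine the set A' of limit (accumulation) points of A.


A' = ∅

For each x ∈ X, list the open sets U ∈ τ with x ∈ U, then check whether U ∩ (A ∖ {x}) ≠ ∅ for every such U.
  x = d: open {d} ∋ x has {d} ∩ (A ∖ {d}) = ∅, so x is NOT a limit point.
  x = e: open {d, e} ∋ x has {d, e} ∩ (A ∖ {e}) = ∅, so x is NOT a limit point.
  x = f: open {f} ∋ x has {f} ∩ (A ∖ {f}) = ∅, so x is NOT a limit point.
Collecting: A' = ∅.


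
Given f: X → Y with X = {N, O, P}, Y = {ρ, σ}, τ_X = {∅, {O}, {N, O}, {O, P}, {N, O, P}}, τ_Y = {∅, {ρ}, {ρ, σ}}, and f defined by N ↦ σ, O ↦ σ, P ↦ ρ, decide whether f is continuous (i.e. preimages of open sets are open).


f is NOT continuous.

Compute f^{-1}(U) for each U ∈ τ_Y:
  U = ∅: f^{-1}(U) = ∅ ∈ τ_X ✓.
  U = {ρ}: f^{-1}(U) = {P} ∉ τ_X ✗.
  U = {ρ, σ}: f^{-1}(U) = {N, O, P} ∈ τ_X ✓.
Found U = {ρ} with f^{-1}(U) = {P} not in τ_X. Therefore f is NOT continuous.


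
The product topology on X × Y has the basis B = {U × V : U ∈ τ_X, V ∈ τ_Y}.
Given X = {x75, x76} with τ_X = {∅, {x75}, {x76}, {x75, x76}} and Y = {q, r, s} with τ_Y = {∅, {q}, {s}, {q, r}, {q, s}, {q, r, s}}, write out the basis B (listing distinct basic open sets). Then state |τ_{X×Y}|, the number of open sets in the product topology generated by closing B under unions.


Basis B = {∅ × ∅, {x75} × {q}, {x75} × {s}, {x76} × {q}, {x76} × {s}, {x75} × {q, r}, {x75} × {q, s}, {x75, x76} × {q}, {x75, x76} × {s}, {x76} × {q, r}, {x76} × {q, s}, {x75} × {q, r, s}, {x76} × {q, r, s}, {x75, x76} × {q, r}, {x75, x76} × {q, s}, {x75, x76} × {q, r, s}}; |τ_{X×Y}| = 36.

Enumerate products U × V with U ∈ τ_X, V ∈ τ_Y (deduplicated):
  ∅ × ∅ = {} (∅)
  {x75} × {q} = {(x75,q)}
  {x75} × {s} = {(x75,s)}
  {x76} × {q} = {(x76,q)}
  {x76} × {s} = {(x76,s)}
  {x75} × {q, r} = {(x75,q), (x75,r)}
  {x75} × {q, s} = {(x75,q), (x75,s)}
  {x75, x76} × {q} = {(x75,q), (x76,q)}
  {x75, x76} × {s} = {(x75,s), (x76,s)}
  {x76} × {q, r} = {(x76,q), (x76,r)}
  {x76} × {q, s} = {(x76,q), (x76,s)}
  {x75} × {q, r, s} = {(x75,q), (x75,r), (x75,s)}
  {x76} × {q, r, s} = {(x76,q), (x76,r), (x76,s)}
  {x75, x76} × {q, r} = {(x75,q), (x75,r), (x76,q), (x76,r)}
  {x75, x76} × {q, s} = {(x75,q), (x75,s), (x76,q), (x76,s)}
  {x75, x76} × {q, r, s} = {(x75,q), (x75,r), (x75,s), (x76,q), (x76,r), (x76,s)}
These 16 distinct sets form the basis B.
Close under arbitrary unions to get τ_{X×Y}; counting gives |τ_{X×Y}| = 36.


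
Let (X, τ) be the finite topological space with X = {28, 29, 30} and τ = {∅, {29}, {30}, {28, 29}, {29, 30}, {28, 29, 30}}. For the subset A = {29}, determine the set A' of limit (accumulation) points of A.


A' = {28}

For each x ∈ X, list the open sets U ∈ τ with x ∈ U, then check whether U ∩ (A ∖ {x}) ≠ ∅ for every such U.
  x = 28: opens ∋ x are {28, 29}, {28, 29, 30}; each meets A ∖ {28}, so x IS a limit point.
  x = 29: open {29} ∋ x has {29} ∩ (A ∖ {29}) = ∅, so x is NOT a limit point.
  x = 30: open {30} ∋ x has {30} ∩ (A ∖ {30}) = ∅, so x is NOT a limit point.
Collecting: A' = {28}.


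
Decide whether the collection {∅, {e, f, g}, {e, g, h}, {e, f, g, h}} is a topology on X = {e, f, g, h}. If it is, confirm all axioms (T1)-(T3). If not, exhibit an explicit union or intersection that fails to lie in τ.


τ is NOT a topology on X.

Axiom (T1): ∅ ∈ τ? Yes; X ∈ τ? Yes.
Axiom (T2/T3): check pairwise unions and intersections of members of τ.
Counterexample for (T3): {e, f, g} ∩ {e, g, h} = {e, g} ∉ τ. Therefore τ is NOT a topology.


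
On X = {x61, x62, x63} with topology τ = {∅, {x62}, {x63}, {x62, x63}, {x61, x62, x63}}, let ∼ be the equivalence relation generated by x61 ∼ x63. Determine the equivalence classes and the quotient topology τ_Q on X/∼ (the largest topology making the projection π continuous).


X/∼ = {[x61=x63], [x62]}; |τ_Q| = 3.

Equivalence classes: [x61=x63], [x62].
Quotient map π: X → X/∼ sends x61 ↦ [x61=x63], x62 ↦ [x62], x63 ↦ [x61=x63].
For each subset V ⊆ X/∼, compute π^{-1}(V) ⊆ X and check whether π^{-1}(V) ∈ τ. V is open in τ_Q iff π^{-1}(V) ∈ τ.
  V = {}: π^{-1}(V) = ∅ ∈ τ ✓.
  V = {[x61=x63]}: π^{-1}(V) = {x61, x63} ∉ τ ✗.
  V = {[x62]}: π^{-1}(V) = {x62} ∈ τ ✓.
  V = {[x61=x63], [x62]}: π^{-1}(V) = {x61, x62, x63} ∈ τ ✓.
Open sets in the quotient: τ_Q = {{}, {[x62]}, {[x61=x63], [x62]}} (3 elements).


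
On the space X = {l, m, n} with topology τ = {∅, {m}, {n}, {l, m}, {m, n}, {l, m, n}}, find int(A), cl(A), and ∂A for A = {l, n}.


int(A) = {n}, cl(A) = {l, n}, ∂A = {l}.

Closed sets in (X, τ) are complements of opens:
  closed(X, τ) = {∅, {l}, {n}, {l, m}, {l, n}, {l, m, n}}.
int(A) = ⋃ {U ∈ τ : U ⊆ A}. Opens contained in A: ∅, {n}.
Taking the union of these: int(A) = {n}.
cl(A) = ⋂ {C closed : A ⊆ C}. Closed sets containing A: {l, n}, {l, m, n}.
Intersecting these: cl(A) = {l, n}.
∂A = cl(A) ∖ int(A) = {l, n} ∖ {n} = {l}.


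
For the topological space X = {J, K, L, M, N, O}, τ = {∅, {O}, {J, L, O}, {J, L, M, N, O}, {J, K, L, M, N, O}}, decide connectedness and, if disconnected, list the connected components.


(X, τ) is connected.

Find clopen sets (U ∈ τ with X ∖ U ∈ τ):
  U = ∅, X ∖ U = {J, K, L, M, N, O} — both open, so U is clopen.
  U = {J, K, L, M, N, O}, X ∖ U = ∅ — both open, so U is clopen.
Only trivial clopens (∅ and X) exist, so (X, τ) is connected.
Compute connected components by grouping points that agree on all clopens:
  component: {J, K, L, M, N, O}


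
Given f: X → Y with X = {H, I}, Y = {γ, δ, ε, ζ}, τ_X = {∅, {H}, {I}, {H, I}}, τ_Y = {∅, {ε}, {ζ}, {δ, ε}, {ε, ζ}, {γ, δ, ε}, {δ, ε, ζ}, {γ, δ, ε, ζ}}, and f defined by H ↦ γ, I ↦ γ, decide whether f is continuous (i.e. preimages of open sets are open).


f IS continuous.

Compute f^{-1}(U) for each U ∈ τ_Y:
  U = ∅: f^{-1}(U) = ∅ ∈ τ_X ✓.
  U = {ε}: f^{-1}(U) = ∅ ∈ τ_X ✓.
  U = {ζ}: f^{-1}(U) = ∅ ∈ τ_X ✓.
  U = {δ, ε}: f^{-1}(U) = ∅ ∈ τ_X ✓.
  U = {ε, ζ}: f^{-1}(U) = ∅ ∈ τ_X ✓.
  U = {γ, δ, ε}: f^{-1}(U) = {H, I} ∈ τ_X ✓.
  U = {δ, ε, ζ}: f^{-1}(U) = ∅ ∈ τ_X ✓.
  U = {γ, δ, ε, ζ}: f^{-1}(U) = {H, I} ∈ τ_X ✓.
Every preimage lies in τ_X, so f IS continuous.


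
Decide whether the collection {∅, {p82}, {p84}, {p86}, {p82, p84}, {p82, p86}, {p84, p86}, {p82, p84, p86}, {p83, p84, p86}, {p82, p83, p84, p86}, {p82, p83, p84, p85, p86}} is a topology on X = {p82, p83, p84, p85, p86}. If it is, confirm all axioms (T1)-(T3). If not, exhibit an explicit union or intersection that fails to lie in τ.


τ IS a topology on X.

Axiom (T1): ∅ ∈ τ? Yes; X ∈ τ? Yes.
Axiom (T2/T3): check pairwise unions and intersections of members of τ.
All pairwise intersections and unions checked — each lies in τ. Therefore τ satisfies (T1), (T2), (T3): it IS a topology on X.


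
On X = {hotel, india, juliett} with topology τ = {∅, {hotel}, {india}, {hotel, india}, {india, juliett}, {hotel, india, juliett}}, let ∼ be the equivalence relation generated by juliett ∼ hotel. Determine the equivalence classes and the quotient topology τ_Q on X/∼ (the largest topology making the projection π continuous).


X/∼ = {[hotel=juliett], [india]}; |τ_Q| = 3.

Equivalence classes: [hotel=juliett], [india].
Quotient map π: X → X/∼ sends hotel ↦ [hotel=juliett], india ↦ [india], juliett ↦ [hotel=juliett].
For each subset V ⊆ X/∼, compute π^{-1}(V) ⊆ X and check whether π^{-1}(V) ∈ τ. V is open in τ_Q iff π^{-1}(V) ∈ τ.
  V = {}: π^{-1}(V) = ∅ ∈ τ ✓.
  V = {[hotel=juliett]}: π^{-1}(V) = {hotel, juliett} ∉ τ ✗.
  V = {[india]}: π^{-1}(V) = {india} ∈ τ ✓.
  V = {[hotel=juliett], [india]}: π^{-1}(V) = {hotel, india, juliett} ∈ τ ✓.
Open sets in the quotient: τ_Q = {{}, {[india]}, {[hotel=juliett], [india]}} (3 elements).


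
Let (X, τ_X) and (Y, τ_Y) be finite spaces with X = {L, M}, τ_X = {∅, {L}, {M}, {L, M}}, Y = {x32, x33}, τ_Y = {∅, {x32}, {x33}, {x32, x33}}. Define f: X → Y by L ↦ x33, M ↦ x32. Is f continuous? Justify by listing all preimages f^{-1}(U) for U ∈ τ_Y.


f IS continuous.

Compute f^{-1}(U) for each U ∈ τ_Y:
  U = ∅: f^{-1}(U) = ∅ ∈ τ_X ✓.
  U = {x32}: f^{-1}(U) = {M} ∈ τ_X ✓.
  U = {x33}: f^{-1}(U) = {L} ∈ τ_X ✓.
  U = {x32, x33}: f^{-1}(U) = {L, M} ∈ τ_X ✓.
Every preimage lies in τ_X, so f IS continuous.


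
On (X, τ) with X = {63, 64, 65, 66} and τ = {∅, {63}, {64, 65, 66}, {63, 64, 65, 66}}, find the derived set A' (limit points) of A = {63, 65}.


A' = {64, 66}

For each x ∈ X, list the open sets U ∈ τ with x ∈ U, then check whether U ∩ (A ∖ {x}) ≠ ∅ for every such U.
  x = 63: open {63} ∋ x has {63} ∩ (A ∖ {63}) = ∅, so x is NOT a limit point.
  x = 64: opens ∋ x are {64, 65, 66}, {63, 64, 65, 66}; each meets A ∖ {64}, so x IS a limit point.
  x = 65: open {64, 65, 66} ∋ x has {64, 65, 66} ∩ (A ∖ {65}) = ∅, so x is NOT a limit point.
  x = 66: opens ∋ x are {64, 65, 66}, {63, 64, 65, 66}; each meets A ∖ {66}, so x IS a limit point.
Collecting: A' = {64, 66}.


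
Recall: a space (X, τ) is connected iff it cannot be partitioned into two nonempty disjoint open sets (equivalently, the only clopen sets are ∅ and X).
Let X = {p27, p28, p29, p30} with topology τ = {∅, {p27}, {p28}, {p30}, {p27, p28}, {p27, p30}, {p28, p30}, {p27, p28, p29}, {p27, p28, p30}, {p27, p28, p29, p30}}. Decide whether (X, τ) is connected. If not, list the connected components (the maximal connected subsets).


(X, τ) is disconnected; components = [{p30}, {p27, p28, p29}].

Find clopen sets (U ∈ τ with X ∖ U ∈ τ):
  U = ∅, X ∖ U = {p27, p28, p29, p30} — both open, so U is clopen.
  U = {p30}, X ∖ U = {p27, p28, p29} — both open, so U is clopen.
  U = {p27, p28, p29}, X ∖ U = {p30} — both open, so U is clopen.
  U = {p27, p28, p29, p30}, X ∖ U = ∅ — both open, so U is clopen.
Nontrivial clopen(s) exist: e.g. {p27, p28, p29}. So (X, τ) is disconnected.
Compute connected components by grouping points that agree on all clopens:
  component: {p30}
  component: {p27, p28, p29}


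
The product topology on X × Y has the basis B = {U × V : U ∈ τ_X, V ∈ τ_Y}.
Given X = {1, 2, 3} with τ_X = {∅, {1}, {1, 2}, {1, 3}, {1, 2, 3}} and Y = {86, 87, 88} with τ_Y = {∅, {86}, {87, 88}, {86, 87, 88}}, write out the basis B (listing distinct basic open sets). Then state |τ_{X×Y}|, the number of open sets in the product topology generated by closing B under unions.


Basis B = {∅ × ∅, {1} × {86}, {1, 2} × {86}, {1, 3} × {86}, {1} × {87, 88}, {1} × {86, 87, 88}, {1, 2, 3} × {86}, {1, 2} × {87, 88}, {1, 3} × {87, 88}, {1, 2} × {86, 87, 88}, {1, 3} × {86, 87, 88}, {1, 2, 3} × {87, 88}, {1, 2, 3} × {86, 87, 88}}; |τ_{X×Y}| = 25.

Enumerate products U × V with U ∈ τ_X, V ∈ τ_Y (deduplicated):
  ∅ × ∅ = {} (∅)
  {1} × {86} = {(1,86)}
  {1, 2} × {86} = {(1,86), (2,86)}
  {1, 3} × {86} = {(1,86), (3,86)}
  {1} × {87, 88} = {(1,87), (1,88)}
  {1} × {86, 87, 88} = {(1,86), (1,87), (1,88)}
  {1, 2, 3} × {86} = {(1,86), (2,86), (3,86)}
  {1, 2} × {87, 88} = {(1,87), (1,88), (2,87), (2,88)}
  {1, 3} × {87, 88} = {(1,87), (1,88), (3,87), (3,88)}
  {1, 2} × {86, 87, 88} = {(1,86), (1,87), (1,88), (2,86), (2,87), (2,88)}
  {1, 3} × {86, 87, 88} = {(1,86), (1,87), (1,88), (3,86), (3,87), (3,88)}
  {1, 2, 3} × {87, 88} = {(1,87), (1,88), (2,87), (2,88), (3,87), (3,88)}
  {1, 2, 3} × {86, 87, 88} = {(1,86), (1,87), (1,88), (2,86), (2,87), (2,88), (3,86), (3,87), (3,88)}
These 13 distinct sets form the basis B.
Close under arbitrary unions to get τ_{X×Y}; counting gives |τ_{X×Y}| = 25.


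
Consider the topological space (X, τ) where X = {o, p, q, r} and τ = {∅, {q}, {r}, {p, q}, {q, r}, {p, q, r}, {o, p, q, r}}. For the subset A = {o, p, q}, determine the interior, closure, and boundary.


int(A) = {p, q}, cl(A) = {o, p, q}, ∂A = {o}.

Closed sets in (X, τ) are complements of opens:
  closed(X, τ) = {∅, {o}, {o, p}, {o, r}, {o, p, q}, {o, p, r}, {o, p, q, r}}.
int(A) = ⋃ {U ∈ τ : U ⊆ A}. Opens contained in A: ∅, {q}, {p, q}.
Taking the union of these: int(A) = {p, q}.
cl(A) = ⋂ {C closed : A ⊆ C}. Closed sets containing A: {o, p, q}, {o, p, q, r}.
Intersecting these: cl(A) = {o, p, q}.
∂A = cl(A) ∖ int(A) = {o, p, q} ∖ {p, q} = {o}.


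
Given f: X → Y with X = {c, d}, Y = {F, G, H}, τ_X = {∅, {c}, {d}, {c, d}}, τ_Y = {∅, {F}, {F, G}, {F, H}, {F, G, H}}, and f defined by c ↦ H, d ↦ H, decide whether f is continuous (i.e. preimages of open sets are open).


f IS continuous.

Compute f^{-1}(U) for each U ∈ τ_Y:
  U = ∅: f^{-1}(U) = ∅ ∈ τ_X ✓.
  U = {F}: f^{-1}(U) = ∅ ∈ τ_X ✓.
  U = {F, G}: f^{-1}(U) = ∅ ∈ τ_X ✓.
  U = {F, H}: f^{-1}(U) = {c, d} ∈ τ_X ✓.
  U = {F, G, H}: f^{-1}(U) = {c, d} ∈ τ_X ✓.
Every preimage lies in τ_X, so f IS continuous.


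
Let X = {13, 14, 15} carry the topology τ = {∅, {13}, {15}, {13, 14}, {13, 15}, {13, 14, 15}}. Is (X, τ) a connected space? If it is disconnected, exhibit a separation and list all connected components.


(X, τ) is disconnected; components = [{15}, {13, 14}].

Find clopen sets (U ∈ τ with X ∖ U ∈ τ):
  U = ∅, X ∖ U = {13, 14, 15} — both open, so U is clopen.
  U = {15}, X ∖ U = {13, 14} — both open, so U is clopen.
  U = {13, 14}, X ∖ U = {15} — both open, so U is clopen.
  U = {13, 14, 15}, X ∖ U = ∅ — both open, so U is clopen.
Nontrivial clopen(s) exist: e.g. {13, 14}. So (X, τ) is disconnected.
Compute connected components by grouping points that agree on all clopens:
  component: {15}
  component: {13, 14}


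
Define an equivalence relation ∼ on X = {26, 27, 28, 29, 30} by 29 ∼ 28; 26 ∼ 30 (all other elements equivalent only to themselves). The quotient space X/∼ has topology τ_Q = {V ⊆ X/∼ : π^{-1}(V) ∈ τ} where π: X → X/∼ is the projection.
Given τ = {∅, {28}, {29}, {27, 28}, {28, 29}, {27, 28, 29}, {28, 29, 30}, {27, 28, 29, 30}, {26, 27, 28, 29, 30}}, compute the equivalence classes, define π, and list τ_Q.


X/∼ = {[26=30], [27], [28=29]}; |τ_Q| = 4.

Equivalence classes: [26=30], [27], [28=29].
Quotient map π: X → X/∼ sends 26 ↦ [26=30], 27 ↦ [27], 28 ↦ [28=29], 29 ↦ [28=29], 30 ↦ [26=30].
For each subset V ⊆ X/∼, compute π^{-1}(V) ⊆ X and check whether π^{-1}(V) ∈ τ. V is open in τ_Q iff π^{-1}(V) ∈ τ.
  V = {}: π^{-1}(V) = ∅ ∈ τ ✓.
  V = {[26=30]}: π^{-1}(V) = {26, 30} ∉ τ ✗.
  V = {[27]}: π^{-1}(V) = {27} ∉ τ ✗.
  V = {[26=30], [27]}: π^{-1}(V) = {26, 27, 30} ∉ τ ✗.
  V = {[28=29]}: π^{-1}(V) = {28, 29} ∈ τ ✓.
  V = {[26=30], [28=29]}: π^{-1}(V) = {26, 28, 29, 30} ∉ τ ✗.
  V = {[27], [28=29]}: π^{-1}(V) = {27, 28, 29} ∈ τ ✓.
  V = {[26=30], [27], [28=29]}: π^{-1}(V) = {26, 27, 28, 29, 30} ∈ τ ✓.
Open sets in the quotient: τ_Q = {{}, {[28=29]}, {[27], [28=29]}, {[26=30], [27], [28=29]}} (4 elements).


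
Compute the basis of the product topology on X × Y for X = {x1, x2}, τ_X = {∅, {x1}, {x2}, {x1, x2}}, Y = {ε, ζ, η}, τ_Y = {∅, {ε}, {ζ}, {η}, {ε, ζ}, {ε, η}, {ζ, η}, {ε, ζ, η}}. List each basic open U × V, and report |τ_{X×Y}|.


Basis B = {∅ × ∅, {x1} × {ε}, {x1} × {ζ}, {x1} × {η}, {x2} × {ε}, {x2} × {ζ}, {x2} × {η}, {x1} × {ε, ζ}, {x1} × {ε, η}, {x1, x2} × {ε}, {x1} × {ζ, η}, {x1, x2} × {ζ}, {x1, x2} × {η}, {x2} × {ε, ζ}, {x2} × {ε, η}, {x2} × {ζ, η}, {x1} × {ε, ζ, η}, {x2} × {ε, ζ, η}, {x1, x2} × {ε, ζ}, {x1, x2} × {ε, η}, {x1, x2} × {ζ, η}, {x1, x2} × {ε, ζ, η}}; |τ_{X×Y}| = 64.

Enumerate products U × V with U ∈ τ_X, V ∈ τ_Y (deduplicated):
  ∅ × ∅ = {} (∅)
  {x1} × {ε} = {(x1,ε)}
  {x1} × {ζ} = {(x1,ζ)}
  {x1} × {η} = {(x1,η)}
  {x2} × {ε} = {(x2,ε)}
  {x2} × {ζ} = {(x2,ζ)}
  {x2} × {η} = {(x2,η)}
  {x1} × {ε, ζ} = {(x1,ε), (x1,ζ)}
  {x1} × {ε, η} = {(x1,ε), (x1,η)}
  {x1, x2} × {ε} = {(x1,ε), (x2,ε)}
  {x1} × {ζ, η} = {(x1,ζ), (x1,η)}
  {x1, x2} × {ζ} = {(x1,ζ), (x2,ζ)}
  {x1, x2} × {η} = {(x1,η), (x2,η)}
  {x2} × {ε, ζ} = {(x2,ε), (x2,ζ)}
  {x2} × {ε, η} = {(x2,ε), (x2,η)}
  {x2} × {ζ, η} = {(x2,ζ), (x2,η)}
  {x1} × {ε, ζ, η} = {(x1,ε), (x1,ζ), (x1,η)}
  {x2} × {ε, ζ, η} = {(x2,ε), (x2,ζ), (x2,η)}
  {x1, x2} × {ε, ζ} = {(x1,ε), (x1,ζ), (x2,ε), (x2,ζ)}
  {x1, x2} × {ε, η} = {(x1,ε), (x1,η), (x2,ε), (x2,η)}
  {x1, x2} × {ζ, η} = {(x1,ζ), (x1,η), (x2,ζ), (x2,η)}
  {x1, x2} × {ε, ζ, η} = {(x1,ε), (x1,ζ), (x1,η), (x2,ε), (x2,ζ), (x2,η)}
These 22 distinct sets form the basis B.
Close under arbitrary unions to get τ_{X×Y}; counting gives |τ_{X×Y}| = 64.


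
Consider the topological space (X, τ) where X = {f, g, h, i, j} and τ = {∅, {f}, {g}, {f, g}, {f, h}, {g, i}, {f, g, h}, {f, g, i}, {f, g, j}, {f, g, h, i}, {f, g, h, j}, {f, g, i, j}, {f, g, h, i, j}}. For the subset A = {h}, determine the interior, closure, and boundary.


int(A) = ∅, cl(A) = {h}, ∂A = {h}.

Closed sets in (X, τ) are complements of opens:
  closed(X, τ) = {∅, {h}, {i}, {j}, {h, i}, {h, j}, {i, j}, {f, h, j}, {g, i, j}, {h, i, j}, {f, h, i, j}, {g, h, i, j}, {f, g, h, i, j}}.
int(A) = ⋃ {U ∈ τ : U ⊆ A}. Opens contained in A: ∅.
Taking the union of these: int(A) = ∅.
cl(A) = ⋂ {C closed : A ⊆ C}. Closed sets containing A: {h}, {h, i}, {h, j}, {f, h, j}, {h, i, j}, {f, h, i, j}, {g, h, i, j}, {f, g, h, i, j}.
Intersecting these: cl(A) = {h}.
∂A = cl(A) ∖ int(A) = {h} ∖ ∅ = {h}.


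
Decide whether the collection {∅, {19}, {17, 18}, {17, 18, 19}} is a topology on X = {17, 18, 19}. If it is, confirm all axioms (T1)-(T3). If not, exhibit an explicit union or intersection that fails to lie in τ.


τ IS a topology on X.

Axiom (T1): ∅ ∈ τ? Yes; X ∈ τ? Yes.
Axiom (T2/T3): check pairwise unions and intersections of members of τ.
All pairwise intersections and unions checked — each lies in τ. Therefore τ satisfies (T1), (T2), (T3): it IS a topology on X.


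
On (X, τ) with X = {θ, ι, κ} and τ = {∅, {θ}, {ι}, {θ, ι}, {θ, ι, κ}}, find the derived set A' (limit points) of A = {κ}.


A' = ∅

For each x ∈ X, list the open sets U ∈ τ with x ∈ U, then check whether U ∩ (A ∖ {x}) ≠ ∅ for every such U.
  x = θ: open {θ} ∋ x has {θ} ∩ (A ∖ {θ}) = ∅, so x is NOT a limit point.
  x = ι: open {ι} ∋ x has {ι} ∩ (A ∖ {ι}) = ∅, so x is NOT a limit point.
  x = κ: open {θ, ι, κ} ∋ x has {θ, ι, κ} ∩ (A ∖ {κ}) = ∅, so x is NOT a limit point.
Collecting: A' = ∅.


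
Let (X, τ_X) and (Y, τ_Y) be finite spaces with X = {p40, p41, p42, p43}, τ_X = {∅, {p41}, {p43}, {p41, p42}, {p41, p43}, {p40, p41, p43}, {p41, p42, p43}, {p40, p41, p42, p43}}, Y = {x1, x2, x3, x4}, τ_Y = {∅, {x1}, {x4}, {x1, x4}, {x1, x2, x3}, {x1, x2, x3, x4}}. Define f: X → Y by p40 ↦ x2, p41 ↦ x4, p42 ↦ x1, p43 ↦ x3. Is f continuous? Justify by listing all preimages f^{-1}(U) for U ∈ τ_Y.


f is NOT continuous.

Compute f^{-1}(U) for each U ∈ τ_Y:
  U = ∅: f^{-1}(U) = ∅ ∈ τ_X ✓.
  U = {x1}: f^{-1}(U) = {p42} ∉ τ_X ✗.
  U = {x4}: f^{-1}(U) = {p41} ∈ τ_X ✓.
  U = {x1, x4}: f^{-1}(U) = {p41, p42} ∈ τ_X ✓.
  U = {x1, x2, x3}: f^{-1}(U) = {p40, p42, p43} ∉ τ_X ✗.
  U = {x1, x2, x3, x4}: f^{-1}(U) = {p40, p41, p42, p43} ∈ τ_X ✓.
Found U = {x1} with f^{-1}(U) = {p42} not in τ_X. Therefore f is NOT continuous.


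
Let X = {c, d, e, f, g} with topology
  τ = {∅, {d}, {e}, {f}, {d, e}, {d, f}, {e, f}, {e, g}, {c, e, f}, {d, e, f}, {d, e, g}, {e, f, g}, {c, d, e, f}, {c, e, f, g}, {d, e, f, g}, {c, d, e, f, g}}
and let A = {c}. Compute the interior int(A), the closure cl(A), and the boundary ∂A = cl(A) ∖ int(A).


int(A) = ∅, cl(A) = {c}, ∂A = {c}.

Closed sets in (X, τ) are complements of opens:
  closed(X, τ) = {∅, {c}, {d}, {g}, {c, d}, {c, f}, {c, g}, {d, g}, {c, d, f}, {c, d, g}, {c, e, g}, {c, f, g}, {c, d, e, g}, {c, d, f, g}, {c, e, f, g}, {c, d, e, f, g}}.
int(A) = ⋃ {U ∈ τ : U ⊆ A}. Opens contained in A: ∅.
Taking the union of these: int(A) = ∅.
cl(A) = ⋂ {C closed : A ⊆ C}. Closed sets containing A: {c}, {c, d}, {c, f}, {c, g}, {c, d, f}, {c, d, g}, {c, e, g}, {c, f, g}, {c, d, e, g}, {c, d, f, g}, {c, e, f, g}, {c, d, e, f, g}.
Intersecting these: cl(A) = {c}.
∂A = cl(A) ∖ int(A) = {c} ∖ ∅ = {c}.


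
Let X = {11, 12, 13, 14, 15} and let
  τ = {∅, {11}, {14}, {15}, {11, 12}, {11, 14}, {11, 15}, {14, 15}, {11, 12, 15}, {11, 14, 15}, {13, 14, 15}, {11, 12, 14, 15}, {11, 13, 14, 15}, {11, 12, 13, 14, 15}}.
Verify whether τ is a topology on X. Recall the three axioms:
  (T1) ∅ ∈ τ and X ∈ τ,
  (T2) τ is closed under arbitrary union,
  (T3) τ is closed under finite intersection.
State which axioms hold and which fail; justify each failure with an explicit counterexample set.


τ is NOT a topology on X.

Axiom (T1): ∅ ∈ τ? Yes; X ∈ τ? Yes.
Axiom (T2/T3): check pairwise unions and intersections of members of τ.
Counterexample for (T2): {14} ∪ {11, 12} = {11, 12, 14} ∉ τ. Therefore τ is NOT a topology.


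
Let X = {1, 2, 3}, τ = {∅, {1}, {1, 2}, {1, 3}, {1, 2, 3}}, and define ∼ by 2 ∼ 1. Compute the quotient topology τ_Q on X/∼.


X/∼ = {[1=2], [3]}; |τ_Q| = 3.

Equivalence classes: [1=2], [3].
Quotient map π: X → X/∼ sends 1 ↦ [1=2], 2 ↦ [1=2], 3 ↦ [3].
For each subset V ⊆ X/∼, compute π^{-1}(V) ⊆ X and check whether π^{-1}(V) ∈ τ. V is open in τ_Q iff π^{-1}(V) ∈ τ.
  V = {}: π^{-1}(V) = ∅ ∈ τ ✓.
  V = {[1=2]}: π^{-1}(V) = {1, 2} ∈ τ ✓.
  V = {[3]}: π^{-1}(V) = {3} ∉ τ ✗.
  V = {[1=2], [3]}: π^{-1}(V) = {1, 2, 3} ∈ τ ✓.
Open sets in the quotient: τ_Q = {{}, {[1=2]}, {[1=2], [3]}} (3 elements).


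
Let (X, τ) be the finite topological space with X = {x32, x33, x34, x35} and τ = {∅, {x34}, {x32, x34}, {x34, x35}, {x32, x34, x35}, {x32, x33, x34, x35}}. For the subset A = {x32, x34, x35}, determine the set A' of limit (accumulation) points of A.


A' = {x32, x33, x35}

For each x ∈ X, list the open sets U ∈ τ with x ∈ U, then check whether U ∩ (A ∖ {x}) ≠ ∅ for every such U.
  x = x32: opens ∋ x are {x32, x34}, {x32, x34, x35}, {x32, x33, x34, x35}; each meets A ∖ {x32}, so x IS a limit point.
  x = x33: opens ∋ x are {x32, x33, x34, x35}; each meets A ∖ {x33}, so x IS a limit point.
  x = x34: open {x34} ∋ x has {x34} ∩ (A ∖ {x34}) = ∅, so x is NOT a limit point.
  x = x35: opens ∋ x are {x34, x35}, {x32, x34, x35}, {x32, x33, x34, x35}; each meets A ∖ {x35}, so x IS a limit point.
Collecting: A' = {x32, x33, x35}.


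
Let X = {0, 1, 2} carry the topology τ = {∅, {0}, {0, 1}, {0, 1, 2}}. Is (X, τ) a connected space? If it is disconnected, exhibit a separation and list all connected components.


(X, τ) is connected.

Find clopen sets (U ∈ τ with X ∖ U ∈ τ):
  U = ∅, X ∖ U = {0, 1, 2} — both open, so U is clopen.
  U = {0, 1, 2}, X ∖ U = ∅ — both open, so U is clopen.
Only trivial clopens (∅ and X) exist, so (X, τ) is connected.
Compute connected components by grouping points that agree on all clopens:
  component: {0, 1, 2}


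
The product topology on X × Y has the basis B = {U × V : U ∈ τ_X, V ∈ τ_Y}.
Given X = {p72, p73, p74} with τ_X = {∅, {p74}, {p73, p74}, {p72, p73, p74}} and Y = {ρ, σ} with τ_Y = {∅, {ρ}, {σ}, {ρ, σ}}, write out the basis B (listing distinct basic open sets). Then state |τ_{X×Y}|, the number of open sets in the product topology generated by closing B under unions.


Basis B = {∅ × ∅, {p74} × {ρ}, {p74} × {σ}, {p73, p74} × {ρ}, {p73, p74} × {σ}, {p74} × {ρ, σ}, {p72, p73, p74} × {ρ}, {p72, p73, p74} × {σ}, {p73, p74} × {ρ, σ}, {p72, p73, p74} × {ρ, σ}}; |τ_{X×Y}| = 16.

Enumerate products U × V with U ∈ τ_X, V ∈ τ_Y (deduplicated):
  ∅ × ∅ = {} (∅)
  {p74} × {ρ} = {(p74,ρ)}
  {p74} × {σ} = {(p74,σ)}
  {p73, p74} × {ρ} = {(p73,ρ), (p74,ρ)}
  {p73, p74} × {σ} = {(p73,σ), (p74,σ)}
  {p74} × {ρ, σ} = {(p74,ρ), (p74,σ)}
  {p72, p73, p74} × {ρ} = {(p72,ρ), (p73,ρ), (p74,ρ)}
  {p72, p73, p74} × {σ} = {(p72,σ), (p73,σ), (p74,σ)}
  {p73, p74} × {ρ, σ} = {(p73,ρ), (p73,σ), (p74,ρ), (p74,σ)}
  {p72, p73, p74} × {ρ, σ} = {(p72,ρ), (p72,σ), (p73,ρ), (p73,σ), (p74,ρ), (p74,σ)}
These 10 distinct sets form the basis B.
Close under arbitrary unions to get τ_{X×Y}; counting gives |τ_{X×Y}| = 16.


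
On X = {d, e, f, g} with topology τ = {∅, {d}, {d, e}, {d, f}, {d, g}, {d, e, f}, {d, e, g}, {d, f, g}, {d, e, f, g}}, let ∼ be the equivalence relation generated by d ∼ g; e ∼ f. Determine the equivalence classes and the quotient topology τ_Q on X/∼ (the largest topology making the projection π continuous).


X/∼ = {[d=g], [e=f]}; |τ_Q| = 3.

Equivalence classes: [d=g], [e=f].
Quotient map π: X → X/∼ sends d ↦ [d=g], e ↦ [e=f], f ↦ [e=f], g ↦ [d=g].
For each subset V ⊆ X/∼, compute π^{-1}(V) ⊆ X and check whether π^{-1}(V) ∈ τ. V is open in τ_Q iff π^{-1}(V) ∈ τ.
  V = {}: π^{-1}(V) = ∅ ∈ τ ✓.
  V = {[d=g]}: π^{-1}(V) = {d, g} ∈ τ ✓.
  V = {[e=f]}: π^{-1}(V) = {e, f} ∉ τ ✗.
  V = {[d=g], [e=f]}: π^{-1}(V) = {d, e, f, g} ∈ τ ✓.
Open sets in the quotient: τ_Q = {{}, {[d=g]}, {[d=g], [e=f]}} (3 elements).


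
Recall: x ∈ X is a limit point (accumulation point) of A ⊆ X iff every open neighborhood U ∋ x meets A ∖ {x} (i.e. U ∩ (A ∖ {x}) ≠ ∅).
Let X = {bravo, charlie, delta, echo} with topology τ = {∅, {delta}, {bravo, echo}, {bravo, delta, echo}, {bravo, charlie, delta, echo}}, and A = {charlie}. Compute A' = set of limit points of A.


A' = ∅

For each x ∈ X, list the open sets U ∈ τ with x ∈ U, then check whether U ∩ (A ∖ {x}) ≠ ∅ for every such U.
  x = bravo: open {bravo, echo} ∋ x has {bravo, echo} ∩ (A ∖ {bravo}) = ∅, so x is NOT a limit point.
  x = charlie: open {bravo, charlie, delta, echo} ∋ x has {bravo, charlie, delta, echo} ∩ (A ∖ {charlie}) = ∅, so x is NOT a limit point.
  x = delta: open {delta} ∋ x has {delta} ∩ (A ∖ {delta}) = ∅, so x is NOT a limit point.
  x = echo: open {bravo, echo} ∋ x has {bravo, echo} ∩ (A ∖ {echo}) = ∅, so x is NOT a limit point.
Collecting: A' = ∅.


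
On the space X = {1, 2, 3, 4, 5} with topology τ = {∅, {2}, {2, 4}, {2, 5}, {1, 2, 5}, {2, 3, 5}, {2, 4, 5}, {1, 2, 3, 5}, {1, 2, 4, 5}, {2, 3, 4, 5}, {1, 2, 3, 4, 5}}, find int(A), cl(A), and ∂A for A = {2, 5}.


int(A) = {2, 5}, cl(A) = {1, 2, 3, 4, 5}, ∂A = {1, 3, 4}.

Closed sets in (X, τ) are complements of opens:
  closed(X, τ) = {∅, {1}, {3}, {4}, {1, 3}, {1, 4}, {3, 4}, {1, 3, 4}, {1, 3, 5}, {1, 3, 4, 5}, {1, 2, 3, 4, 5}}.
int(A) = ⋃ {U ∈ τ : U ⊆ A}. Opens contained in A: ∅, {2}, {2, 5}.
Taking the union of these: int(A) = {2, 5}.
cl(A) = ⋂ {C closed : A ⊆ C}. Closed sets containing A: {1, 2, 3, 4, 5}.
Intersecting these: cl(A) = {1, 2, 3, 4, 5}.
∂A = cl(A) ∖ int(A) = {1, 2, 3, 4, 5} ∖ {2, 5} = {1, 3, 4}.


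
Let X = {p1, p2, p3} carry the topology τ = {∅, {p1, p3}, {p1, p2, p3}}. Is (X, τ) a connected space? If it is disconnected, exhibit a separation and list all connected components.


(X, τ) is connected.

Find clopen sets (U ∈ τ with X ∖ U ∈ τ):
  U = ∅, X ∖ U = {p1, p2, p3} — both open, so U is clopen.
  U = {p1, p2, p3}, X ∖ U = ∅ — both open, so U is clopen.
Only trivial clopens (∅ and X) exist, so (X, τ) is connected.
Compute connected components by grouping points that agree on all clopens:
  component: {p1, p2, p3}


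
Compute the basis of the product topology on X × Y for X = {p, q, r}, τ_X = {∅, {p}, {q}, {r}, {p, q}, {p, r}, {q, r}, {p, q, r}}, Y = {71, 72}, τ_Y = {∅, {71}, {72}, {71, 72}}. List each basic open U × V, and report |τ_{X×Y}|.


Basis B = {∅ × ∅, {p} × {71}, {p} × {72}, {q} × {71}, {q} × {72}, {r} × {71}, {r} × {72}, {p} × {71, 72}, {p, q} × {71}, {p, r} × {71}, {p, q} × {72}, {p, r} × {72}, {q} × {71, 72}, {q, r} × {71}, {q, r} × {72}, {r} × {71, 72}, {p, q, r} × {71}, {p, q, r} × {72}, {p, q} × {71, 72}, {p, r} × {71, 72}, {q, r} × {71, 72}, {p, q, r} × {71, 72}}; |τ_{X×Y}| = 64.

Enumerate products U × V with U ∈ τ_X, V ∈ τ_Y (deduplicated):
  ∅ × ∅ = {} (∅)
  {p} × {71} = {(p,71)}
  {p} × {72} = {(p,72)}
  {q} × {71} = {(q,71)}
  {q} × {72} = {(q,72)}
  {r} × {71} = {(r,71)}
  {r} × {72} = {(r,72)}
  {p} × {71, 72} = {(p,71), (p,72)}
  {p, q} × {71} = {(p,71), (q,71)}
  {p, r} × {71} = {(p,71), (r,71)}
  {p, q} × {72} = {(p,72), (q,72)}
  {p, r} × {72} = {(p,72), (r,72)}
  {q} × {71, 72} = {(q,71), (q,72)}
  {q, r} × {71} = {(q,71), (r,71)}
  {q, r} × {72} = {(q,72), (r,72)}
  {r} × {71, 72} = {(r,71), (r,72)}
  {p, q, r} × {71} = {(p,71), (q,71), (r,71)}
  {p, q, r} × {72} = {(p,72), (q,72), (r,72)}
  {p, q} × {71, 72} = {(p,71), (p,72), (q,71), (q,72)}
  {p, r} × {71, 72} = {(p,71), (p,72), (r,71), (r,72)}
  {q, r} × {71, 72} = {(q,71), (q,72), (r,71), (r,72)}
  {p, q, r} × {71, 72} = {(p,71), (p,72), (q,71), (q,72), (r,71), (r,72)}
These 22 distinct sets form the basis B.
Close under arbitrary unions to get τ_{X×Y}; counting gives |τ_{X×Y}| = 64.
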